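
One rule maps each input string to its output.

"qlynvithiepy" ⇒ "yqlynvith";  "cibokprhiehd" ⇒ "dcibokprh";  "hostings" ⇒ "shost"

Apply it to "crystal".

lcry

The transformation: move the last character to the front, then delete the last 3 characters.
Working it through for "crystal": intermediate "lcrysta", final "lcry".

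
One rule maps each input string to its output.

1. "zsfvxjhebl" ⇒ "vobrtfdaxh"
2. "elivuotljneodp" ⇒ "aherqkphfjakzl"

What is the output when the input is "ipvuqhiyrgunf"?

elrqmdeuncqjb

What's happening: shift every letter 4 places backward in the alphabet (wrapping around).
So "ipvuqhiyrgunf" becomes "elrqmdeuncqjb".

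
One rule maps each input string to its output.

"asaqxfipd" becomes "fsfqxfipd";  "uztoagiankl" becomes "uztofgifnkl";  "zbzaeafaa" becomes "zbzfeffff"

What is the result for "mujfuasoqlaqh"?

The pattern: replace every "a" with "f".
For "mujfuasoqlaqh" the result is "mujfufsoqlfqh".

mujfufsoqlfqh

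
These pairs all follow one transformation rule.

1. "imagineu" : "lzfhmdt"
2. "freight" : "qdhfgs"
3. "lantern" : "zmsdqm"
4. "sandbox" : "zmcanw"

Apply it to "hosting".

Each output is the input with this applied: shift every letter 1 place backward in the alphabet (wrapping around), then delete the first character.
Starting from "hosting": after the first operation, "gnrshmf"; after the second, "nrshmf".

nrshmf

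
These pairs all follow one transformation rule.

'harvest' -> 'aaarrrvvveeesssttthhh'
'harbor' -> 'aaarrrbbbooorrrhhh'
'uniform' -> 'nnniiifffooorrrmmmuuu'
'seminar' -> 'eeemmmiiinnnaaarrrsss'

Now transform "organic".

rrrgggaaannniiicccooo

Rule — move the first character to the end, then repeat every character 3 times.
So "organic" becomes "rrrgggaaannniiicccooo".
(Check on "seminar": → "eminars" → "eeemmmiiinnnaaarrrsss" ✓)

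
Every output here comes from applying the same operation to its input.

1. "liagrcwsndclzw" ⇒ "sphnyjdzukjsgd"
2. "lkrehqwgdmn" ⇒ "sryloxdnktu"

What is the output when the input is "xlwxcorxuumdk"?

esdejvyebbtkr

In each case the input is transformed by: shift every letter 7 places forward in the alphabet (wrapping around).
For "xlwxcorxuumdk" the result is "esdejvyebbtkr".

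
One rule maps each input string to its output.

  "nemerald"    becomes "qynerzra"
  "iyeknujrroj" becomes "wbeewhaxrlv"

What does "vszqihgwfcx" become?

In each case the input is transformed by: reverse the string, then shift every letter 13 places forward in the alphabet (wrapping around) — i.e. ROT13.
Applying both steps to "vszqihgwfcx": "xcfwghiqzsv", then "kpsjtuvdmfi".

kpsjtuvdmfi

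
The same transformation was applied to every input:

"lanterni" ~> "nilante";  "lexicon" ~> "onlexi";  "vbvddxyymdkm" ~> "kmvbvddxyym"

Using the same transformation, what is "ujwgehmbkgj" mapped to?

gjujwgehmb

The pattern: move the last 3 characters to the front (rotate right by 3), then delete the first character.
"ujwgehmbkgj" → "kgjujwgehmb" → "gjujwgehmb".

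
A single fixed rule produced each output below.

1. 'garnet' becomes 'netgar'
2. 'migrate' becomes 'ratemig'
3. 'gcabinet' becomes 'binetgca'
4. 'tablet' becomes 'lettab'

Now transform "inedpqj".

The rule is to move the first 3 characters to the end (rotate left by 3).
For "inedpqj" the result is "dpqjine".

dpqjine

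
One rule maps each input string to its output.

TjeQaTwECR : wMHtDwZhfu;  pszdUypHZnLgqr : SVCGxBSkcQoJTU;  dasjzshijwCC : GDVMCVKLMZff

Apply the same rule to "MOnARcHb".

The rule is to shift every letter 3 places forward in the alphabet (wrapping around), then flip the case of every letter.
On "MOnARcHb": the first step gives "PRqDUfKe", and the second then gives "prQduFkE".

prQduFkE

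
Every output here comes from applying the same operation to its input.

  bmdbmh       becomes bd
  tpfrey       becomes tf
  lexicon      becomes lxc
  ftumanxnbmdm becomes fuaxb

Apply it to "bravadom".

baa

The pattern: keep every other character starting from the first (positions 1st, 3rd, 5th, ...), then delete the last character.
On "bravadom": the first step gives "baao", and the second then gives "baa".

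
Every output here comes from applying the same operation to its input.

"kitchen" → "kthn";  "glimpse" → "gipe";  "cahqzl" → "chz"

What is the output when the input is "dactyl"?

dcy

In each case the input is transformed by: keep every other character starting from the first (positions 1st, 3rd, 5th, ...).
On "dactyl" that produces "dcy".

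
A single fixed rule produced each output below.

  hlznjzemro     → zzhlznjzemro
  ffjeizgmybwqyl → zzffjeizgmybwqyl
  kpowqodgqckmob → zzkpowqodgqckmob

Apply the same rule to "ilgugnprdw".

Each output is the input with this applied: prepend "zz".
On "ilgugnprdw" that produces "zzilgugnprdw".

zzilgugnprdw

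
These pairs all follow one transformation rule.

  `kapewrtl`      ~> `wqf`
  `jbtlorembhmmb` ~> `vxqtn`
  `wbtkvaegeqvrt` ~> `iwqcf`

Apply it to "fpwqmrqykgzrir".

rccsu

The pattern: shift every letter 12 places forward in the alphabet (wrapping around), then keep one character in every 3, starting at position 1 (positions 1st, 4th, 7th, ...).
For "fpwqmrqykgzrir", step one produces "rbicydckwsldud"; step two turns that into "rccsu".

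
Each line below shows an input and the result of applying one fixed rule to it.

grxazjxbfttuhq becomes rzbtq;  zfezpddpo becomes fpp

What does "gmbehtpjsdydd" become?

Looking at the pairs, the operation is to keep one character in every 3, starting at position 2 (positions 2nd, 5th, 8th, ...).
"gmbehtpjsdydd" → "mhjy".

mhjy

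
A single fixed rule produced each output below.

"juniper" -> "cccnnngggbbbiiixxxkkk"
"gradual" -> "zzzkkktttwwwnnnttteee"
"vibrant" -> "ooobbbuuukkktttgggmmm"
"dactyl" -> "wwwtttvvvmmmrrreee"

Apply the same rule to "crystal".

Each output is the input with this applied: repeat every character 3 times, then shift every letter 7 places backward in the alphabet (wrapping around).
Working it through for "crystal": intermediate "cccrrryyyssstttaaalll", final "vvvkkkrrrlllmmmttteee".

vvvkkkrrrlllmmmttteee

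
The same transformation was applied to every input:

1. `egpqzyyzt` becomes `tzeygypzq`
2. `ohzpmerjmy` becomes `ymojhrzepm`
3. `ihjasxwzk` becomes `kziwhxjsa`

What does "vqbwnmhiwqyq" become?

Rule — move the last character to the front, then take characters alternately from the front and the back (1st, last, 2nd, 2nd-last, ...).
For "vqbwnmhiwqyq" the result is "qyvqqwbiwhnm".

qyvqqwbiwhnm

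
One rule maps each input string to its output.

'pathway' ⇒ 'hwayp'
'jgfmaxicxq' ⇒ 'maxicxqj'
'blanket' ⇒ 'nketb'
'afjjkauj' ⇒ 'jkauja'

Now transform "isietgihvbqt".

What's happening: move the first character to the end, then delete the first 2 characters.
Applying both steps to "isietgihvbqt": "sietgihvbqti", then "etgihvbqti".

etgihvbqti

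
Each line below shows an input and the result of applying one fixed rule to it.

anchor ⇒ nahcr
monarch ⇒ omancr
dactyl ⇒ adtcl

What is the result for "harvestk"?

ahvrsek

Each output is the input with this applied: swap each adjacent pair of characters (1↔2, 3↔4, ...), then delete the last character.
For "harvestk", step one produces "ahvrsekt"; step two turns that into "ahvrsek".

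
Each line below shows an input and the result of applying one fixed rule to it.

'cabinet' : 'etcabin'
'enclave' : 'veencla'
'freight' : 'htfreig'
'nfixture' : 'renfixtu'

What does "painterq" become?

rqpainte

What's happening: move the last 2 characters to the front (rotate right by 2).
Doing the same to "painterq": "rqpainte".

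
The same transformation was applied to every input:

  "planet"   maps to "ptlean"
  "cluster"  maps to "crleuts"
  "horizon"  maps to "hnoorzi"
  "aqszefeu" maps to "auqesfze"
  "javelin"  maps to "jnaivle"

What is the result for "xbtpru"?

The rule is to take characters alternately from the front and the back (1st, last, 2nd, 2nd-last, ...).
"xbtpru" → "xubrtp".

xubrtp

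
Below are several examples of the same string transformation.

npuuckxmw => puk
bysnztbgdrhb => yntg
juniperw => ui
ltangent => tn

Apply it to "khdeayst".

he

What's happening: delete the last 3 characters, then keep every other character starting from the second (positions 2nd, 4th, 6th, ...).
"khdeayst" → "khdea" → "he".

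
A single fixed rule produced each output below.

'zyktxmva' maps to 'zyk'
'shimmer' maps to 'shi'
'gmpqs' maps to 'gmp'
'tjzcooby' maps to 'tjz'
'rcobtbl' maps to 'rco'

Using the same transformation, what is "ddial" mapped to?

ddi

The pattern: keep only the first 3 characters.
Applying that to "ddial" gives "ddi".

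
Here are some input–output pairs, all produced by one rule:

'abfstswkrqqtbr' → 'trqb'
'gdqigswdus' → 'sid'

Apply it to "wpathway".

The pattern: sort the characters into reverse alphabetical order, then keep one character in every 3, starting at position 3 (positions 3rd, 6th, 9th, ...).
Working it through for "wpathway": intermediate "ywwtphaa", final "wh".

wh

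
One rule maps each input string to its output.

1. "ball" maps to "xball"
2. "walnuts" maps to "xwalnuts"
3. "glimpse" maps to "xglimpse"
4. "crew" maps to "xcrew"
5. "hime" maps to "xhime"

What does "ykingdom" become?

xykingdom

The transformation: prepend "x".
On "ykingdom" that produces "xykingdom".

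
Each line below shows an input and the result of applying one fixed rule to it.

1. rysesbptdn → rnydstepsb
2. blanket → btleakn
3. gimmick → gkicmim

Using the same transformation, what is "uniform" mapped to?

umnriof

The transformation: take characters alternately from the front and the back (1st, last, 2nd, 2nd-last, ...).
Applying that to "uniform" gives "umnriof".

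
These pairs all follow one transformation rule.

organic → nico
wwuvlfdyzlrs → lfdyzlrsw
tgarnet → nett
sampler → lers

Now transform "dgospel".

What's happening: move the first character to the end, then delete the first 3 characters.
On "dgospel": the first step gives "gospeld", and the second then gives "peld".
(Check on "tgarnet": → "garnett" → "nett" ✓)

peld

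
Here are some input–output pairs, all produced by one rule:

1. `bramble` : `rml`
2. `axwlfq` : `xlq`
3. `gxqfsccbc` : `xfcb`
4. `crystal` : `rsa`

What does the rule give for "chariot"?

The transformation: keep every other character starting from the second (positions 2nd, 4th, 6th, ...).
Doing the same to "chariot": "hro".

hro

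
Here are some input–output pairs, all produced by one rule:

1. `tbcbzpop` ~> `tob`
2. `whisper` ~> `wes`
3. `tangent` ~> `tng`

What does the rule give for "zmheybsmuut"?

The pattern: take characters alternately from the front and the back (1st, last, 2nd, 2nd-last, ...), then keep one character in every 3, starting at position 1 (positions 1st, 4th, 7th, ...).
Working it through for "zmheybsmuut": intermediate "ztmuhuemysb", final "zues".
(Check on "tangent": → "ttanneg" → "tng" ✓)

zues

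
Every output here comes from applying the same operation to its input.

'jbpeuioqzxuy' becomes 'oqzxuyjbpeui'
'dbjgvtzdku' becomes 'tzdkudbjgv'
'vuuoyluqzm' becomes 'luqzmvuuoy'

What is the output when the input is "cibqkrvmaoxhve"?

maoxhvecibqkrv

What's happening: swap the front and back halves of the string.
"cibqkrvmaoxhve" → "maoxhvecibqkrv".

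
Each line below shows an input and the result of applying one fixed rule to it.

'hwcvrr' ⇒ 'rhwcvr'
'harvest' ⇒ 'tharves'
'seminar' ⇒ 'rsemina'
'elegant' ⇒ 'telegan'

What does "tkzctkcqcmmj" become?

The transformation: move the last character to the front.
So "tkzctkcqcmmj" becomes "jtkzctkcqcmm".

jtkzctkcqcmm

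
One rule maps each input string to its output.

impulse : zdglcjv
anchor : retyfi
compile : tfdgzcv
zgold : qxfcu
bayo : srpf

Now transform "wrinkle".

nizebcv

What's happening: shift every letter 9 places backward in the alphabet (wrapping around).
On "wrinkle" that produces "nizebcv".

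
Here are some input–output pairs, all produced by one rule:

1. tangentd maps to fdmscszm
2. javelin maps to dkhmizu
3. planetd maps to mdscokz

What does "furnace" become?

Rule — move the first 3 characters to the end (rotate left by 3), then shift every letter 1 place backward in the alphabet (wrapping around).
"furnace" → "nacefur" → "mzbdetq".

mzbdetq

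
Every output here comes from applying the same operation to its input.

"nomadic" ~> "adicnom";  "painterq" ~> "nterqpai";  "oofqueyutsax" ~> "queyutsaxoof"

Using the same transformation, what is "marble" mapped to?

blemar

The pattern: move the first 3 characters to the end (rotate left by 3).
On "marble" that produces "blemar".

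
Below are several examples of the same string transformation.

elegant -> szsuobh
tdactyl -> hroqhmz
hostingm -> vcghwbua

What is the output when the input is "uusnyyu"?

Each output is the input with this applied: shift every letter 12 places backward in the alphabet (wrapping around).
On "uusnyyu" that produces "iigbmmi".

iigbmmi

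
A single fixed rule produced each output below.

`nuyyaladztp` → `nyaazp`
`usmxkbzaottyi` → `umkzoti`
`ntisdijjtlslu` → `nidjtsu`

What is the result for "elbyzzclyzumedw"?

ebzcyuew

Looking at the pairs, the operation is to keep every other character starting from the first (positions 1st, 3rd, 5th, ...).
"elbyzzclyzumedw" → "ebzcyuew".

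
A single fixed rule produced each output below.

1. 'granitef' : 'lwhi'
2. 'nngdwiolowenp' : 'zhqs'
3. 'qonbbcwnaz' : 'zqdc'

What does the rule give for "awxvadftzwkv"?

What's happening: shift every letter 3 places forward in the alphabet (wrapping around), then keep only the last 4 characters.
On "awxvadftzwkv" that produces "czny".

czny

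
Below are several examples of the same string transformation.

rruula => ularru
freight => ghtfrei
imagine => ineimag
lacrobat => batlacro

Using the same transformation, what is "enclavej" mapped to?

The transformation: move the last 3 characters to the front (rotate right by 3).
For "enclavej" the result is "vejencla".

vejencla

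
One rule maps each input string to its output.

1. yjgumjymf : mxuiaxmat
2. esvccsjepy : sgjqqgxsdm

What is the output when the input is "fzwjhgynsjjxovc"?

The pattern: shift every letter 12 places backward in the alphabet (wrapping around).
For "fzwjhgynsjjxovc" the result is "tnkxvumbgxxlcjq".

tnkxvumbgxxlcjq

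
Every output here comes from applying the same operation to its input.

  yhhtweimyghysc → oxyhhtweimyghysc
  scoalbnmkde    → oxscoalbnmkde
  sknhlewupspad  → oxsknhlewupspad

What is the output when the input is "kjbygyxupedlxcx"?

oxkjbygyxupedlxcx

Looking at the pairs, the operation is to prepend "ox".
For "kjbygyxupedlxcx" the result is "oxkjbygyxupedlxcx".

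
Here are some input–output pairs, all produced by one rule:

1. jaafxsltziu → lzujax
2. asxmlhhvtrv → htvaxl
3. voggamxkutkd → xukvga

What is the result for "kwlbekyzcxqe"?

Each output is the input with this applied: keep every other character starting from the first (positions 1st, 3rd, 5th, ...), then move the first 3 characters to the end (rotate left by 3).
Doing the same to "kwlbekyzcxqe": "ycqkle".

ycqkle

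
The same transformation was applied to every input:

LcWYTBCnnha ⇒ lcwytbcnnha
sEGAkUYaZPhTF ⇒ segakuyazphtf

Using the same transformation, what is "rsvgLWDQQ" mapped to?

rsvglwdqq

The rule is to convert every letter to lowercase.
Applying that to "rsvgLWDQQ" gives "rsvglwdqq".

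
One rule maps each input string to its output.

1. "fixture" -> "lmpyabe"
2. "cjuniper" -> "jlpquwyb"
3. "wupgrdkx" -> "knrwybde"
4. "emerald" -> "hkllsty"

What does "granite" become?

Each output is the input with this applied: sort the characters into alphabetical order, then shift every letter 7 places forward in the alphabet (wrapping around).
Working it through for "granite": intermediate "aeginrt", final "hlnpuya".

hlnpuya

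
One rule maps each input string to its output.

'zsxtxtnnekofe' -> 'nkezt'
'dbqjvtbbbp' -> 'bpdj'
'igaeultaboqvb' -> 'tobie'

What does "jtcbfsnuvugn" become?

What's happening: keep one character in every 3, starting at position 1 (positions 1st, 4th, 7th, ...), then move the first 2 characters to the end (rotate left by 2).
Starting from "jtcbfsnuvugn": after the first operation, "jbnu"; after the second, "nujb".

nujb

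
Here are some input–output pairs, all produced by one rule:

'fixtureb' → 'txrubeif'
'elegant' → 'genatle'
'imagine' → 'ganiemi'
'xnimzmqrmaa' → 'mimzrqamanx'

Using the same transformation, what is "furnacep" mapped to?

nrcapeuf

Each output is the input with this applied: swap each adjacent pair of characters (1↔2, 3↔4, ...), then move the first 2 characters to the end (rotate left by 2).
On "furnacep": the first step gives "ufnrcape", and the second then gives "nrcapeuf".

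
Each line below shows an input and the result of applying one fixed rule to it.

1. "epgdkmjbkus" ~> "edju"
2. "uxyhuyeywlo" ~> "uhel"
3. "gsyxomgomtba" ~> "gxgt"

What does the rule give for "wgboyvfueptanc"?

wofpn

Rule — keep one character in every 3, starting at position 1 (positions 1st, 4th, 7th, ...).
"wgboyvfueptanc" → "wofpn".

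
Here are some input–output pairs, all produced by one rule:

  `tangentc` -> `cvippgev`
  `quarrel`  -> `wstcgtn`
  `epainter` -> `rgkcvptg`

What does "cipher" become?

Rule — swap each adjacent pair of characters (1↔2, 3↔4, ...), then shift every letter 2 places forward in the alphabet (wrapping around).
"cipher" → "ichpre" → "kejrtg".

kejrtg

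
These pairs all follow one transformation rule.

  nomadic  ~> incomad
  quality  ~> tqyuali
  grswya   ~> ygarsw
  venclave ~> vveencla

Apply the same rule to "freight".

In each case the input is transformed by: swap the first and last characters, then move the last 2 characters to the front (rotate right by 2).
For "freight", step one produces "treighf"; step two turns that into "hftreig".
(Check on "nomadic": → "comadin" → "incomad" ✓)

hftreig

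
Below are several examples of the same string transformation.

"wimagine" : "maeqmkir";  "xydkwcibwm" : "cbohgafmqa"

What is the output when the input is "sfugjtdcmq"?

jwkyxnghuq

In each case the input is transformed by: swap each adjacent pair of characters (1↔2, 3↔4, ...), then shift every letter 4 places forward in the alphabet (wrapping around).
Working it through for "sfugjtdcmq": intermediate "fsgutjcdqm", final "jwkyxnghuq".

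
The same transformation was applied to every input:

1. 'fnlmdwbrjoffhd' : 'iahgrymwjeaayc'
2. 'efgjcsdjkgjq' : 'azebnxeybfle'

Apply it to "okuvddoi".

The rule is to swap each adjacent pair of characters (1↔2, 3↔4, ...), then shift every letter 5 places backward in the alphabet (wrapping around).
Working it through for "okuvddoi": intermediate "kovuddio", final "fjqpyydj".

fjqpyydj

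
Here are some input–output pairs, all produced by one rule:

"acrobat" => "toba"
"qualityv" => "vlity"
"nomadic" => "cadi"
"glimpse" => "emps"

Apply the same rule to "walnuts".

snut

Rule — delete the first 3 characters, then move the last character to the front.
"walnuts" → "snut".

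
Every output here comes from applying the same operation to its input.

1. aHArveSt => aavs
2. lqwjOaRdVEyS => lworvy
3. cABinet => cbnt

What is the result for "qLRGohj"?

The transformation: keep every other character starting from the first (positions 1st, 3rd, 5th, ...), then convert every letter to lowercase.
For "qLRGohj", step one produces "qRoj"; step two turns that into "qroj".

qroj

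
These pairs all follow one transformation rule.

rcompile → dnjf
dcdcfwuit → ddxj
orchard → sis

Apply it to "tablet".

What's happening: keep every other character starting from the second (positions 2nd, 4th, 6th, ...), then shift every letter 1 place forward in the alphabet (wrapping around).
On "tablet": the first step gives "alt", and the second then gives "bmu".
(Check on "rcompile": → "cmie" → "dnjf" ✓)

bmu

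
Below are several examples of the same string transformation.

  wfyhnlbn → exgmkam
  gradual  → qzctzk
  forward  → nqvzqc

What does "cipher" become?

hogdq

Rule — shift every letter 1 place backward in the alphabet (wrapping around), then delete the first character.
So "cipher" becomes "hogdq".
(Check on "wfyhnlbn": → "vexgmkam" → "exgmkam" ✓)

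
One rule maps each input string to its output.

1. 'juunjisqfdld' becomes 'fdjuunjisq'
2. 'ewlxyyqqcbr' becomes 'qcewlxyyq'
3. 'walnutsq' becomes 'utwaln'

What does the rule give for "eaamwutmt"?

The pattern: delete the last 2 characters, then move the last 2 characters to the front (rotate right by 2).
Starting from "eaamwutmt": after the first operation, "eaamwut"; after the second, "uteaamw".

uteaamw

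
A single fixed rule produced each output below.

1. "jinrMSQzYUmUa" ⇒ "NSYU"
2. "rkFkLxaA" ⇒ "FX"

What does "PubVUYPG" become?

The transformation: keep one character in every 3, starting at position 3 (positions 3rd, 6th, 9th, ...), then convert every letter to uppercase.
Applying both steps to "PubVUYPG": "bY", then "BY".

BY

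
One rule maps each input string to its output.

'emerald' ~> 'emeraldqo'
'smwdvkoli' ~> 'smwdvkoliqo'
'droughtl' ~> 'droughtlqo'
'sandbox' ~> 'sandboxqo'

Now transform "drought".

droughtqo

In each case the input is transformed by: append "qo".
For "drought" the result is "droughtqo".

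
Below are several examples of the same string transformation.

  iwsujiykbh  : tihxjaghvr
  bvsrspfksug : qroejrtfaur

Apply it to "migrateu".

qzsdtlhf

Rule — shift every letter 1 place backward in the alphabet (wrapping around), then move the first 3 characters to the end (rotate left by 3).
Starting from "migrateu": after the first operation, "lhfqzsdt"; after the second, "qzsdtlhf".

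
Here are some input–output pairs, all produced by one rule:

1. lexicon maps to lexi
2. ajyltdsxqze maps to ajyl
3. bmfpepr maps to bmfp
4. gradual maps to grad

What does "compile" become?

comp

What's happening: keep only the first 4 characters.
"compile" → "comp".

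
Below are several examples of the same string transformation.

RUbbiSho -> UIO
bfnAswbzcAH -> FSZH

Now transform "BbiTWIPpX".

Looking at the pairs, the operation is to keep one character in every 3, starting at position 2 (positions 2nd, 5th, 8th, ...), then convert every letter to uppercase.
On "BbiTWIPpX": the first step gives "bWp", and the second then gives "BWP".

BWP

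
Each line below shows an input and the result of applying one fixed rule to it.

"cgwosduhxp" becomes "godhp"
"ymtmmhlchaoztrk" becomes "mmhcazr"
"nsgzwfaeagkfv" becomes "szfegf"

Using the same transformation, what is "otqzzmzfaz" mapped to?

tzmfz

Each output is the input with this applied: keep every other character starting from the second (positions 2nd, 4th, 6th, ...).
Applying that to "otqzzmzfaz" gives "tzmfz".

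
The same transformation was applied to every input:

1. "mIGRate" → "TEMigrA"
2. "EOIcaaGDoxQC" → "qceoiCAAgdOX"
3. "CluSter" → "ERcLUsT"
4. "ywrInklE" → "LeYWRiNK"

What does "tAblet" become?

Rule — move the last 2 characters to the front (rotate right by 2), then flip the case of every letter.
Starting from "tAblet": after the first operation, "ettAbl"; after the second, "ETTaBL".
(Check on "ywrInklE": → "lEywrInk" → "LeYWRiNK" ✓)

ETTaBL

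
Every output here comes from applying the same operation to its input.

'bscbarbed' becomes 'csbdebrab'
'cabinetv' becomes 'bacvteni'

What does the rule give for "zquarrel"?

uqzlerra

The transformation: reverse the string, then move the last 3 characters to the front (rotate right by 3).
On "zquarrel": the first step gives "lerrauqz", and the second then gives "uqzlerra".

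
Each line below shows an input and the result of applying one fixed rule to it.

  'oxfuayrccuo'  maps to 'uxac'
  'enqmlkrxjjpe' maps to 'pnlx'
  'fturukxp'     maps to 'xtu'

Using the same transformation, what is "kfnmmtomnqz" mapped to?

In each case the input is transformed by: move the last 2 characters to the front (rotate right by 2), then keep one character in every 3, starting at position 1 (positions 1st, 4th, 7th, ...).
On "kfnmmtomnqz": the first step gives "qzkfnmmtomn", and the second then gives "qfmm".

qfmm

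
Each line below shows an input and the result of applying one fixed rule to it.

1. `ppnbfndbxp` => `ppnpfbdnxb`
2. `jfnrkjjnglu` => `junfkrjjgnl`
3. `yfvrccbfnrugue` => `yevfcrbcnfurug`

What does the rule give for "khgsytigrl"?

The rule is to move the last character to the front, then swap each adjacent pair of characters (1↔2, 3↔4, ...).
Working it through for "khgsytigrl": intermediate "lkhgsytigr", final "klghysitrg".
(Check on "jfnrkjjnglu": → "ujfnrkjjngl" → "junfkrjjgnl" ✓)

klghysitrg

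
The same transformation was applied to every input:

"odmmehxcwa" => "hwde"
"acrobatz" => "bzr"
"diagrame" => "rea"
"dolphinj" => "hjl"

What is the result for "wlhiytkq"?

yqh

In each case the input is transformed by: swap the front and back halves of the string, then keep one character in every 3, starting at position 1 (positions 1st, 4th, 7th, ...).
Applying both steps to "wlhiytkq": "ytkqwlhi", then "yqh".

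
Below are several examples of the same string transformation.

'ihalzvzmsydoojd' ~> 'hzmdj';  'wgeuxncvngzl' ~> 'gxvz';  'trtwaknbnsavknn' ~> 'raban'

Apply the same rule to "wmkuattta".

The pattern: keep one character in every 3, starting at position 2 (positions 2nd, 5th, 8th, ...).
Doing the same to "wmkuattta": "mat".

mat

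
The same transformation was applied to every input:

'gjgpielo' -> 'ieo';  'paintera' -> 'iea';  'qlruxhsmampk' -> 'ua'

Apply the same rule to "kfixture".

iue

Looking at the pairs, the operation is to delete the first 2 characters, then keep only the vowels.
Applying that to "kfixture" gives "iue".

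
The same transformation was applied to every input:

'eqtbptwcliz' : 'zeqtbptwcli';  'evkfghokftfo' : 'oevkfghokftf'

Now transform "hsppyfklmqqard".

In each case the input is transformed by: move the last character to the front.
On "hsppyfklmqqard" that produces "dhsppyfklmqqar".

dhsppyfklmqqar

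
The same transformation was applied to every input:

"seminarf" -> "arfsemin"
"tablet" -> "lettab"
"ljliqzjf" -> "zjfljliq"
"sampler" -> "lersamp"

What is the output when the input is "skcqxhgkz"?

gkzskcqxh

The rule is to move the last 3 characters to the front (rotate right by 3).
Doing the same to "skcqxhgkz": "gkzskcqxh".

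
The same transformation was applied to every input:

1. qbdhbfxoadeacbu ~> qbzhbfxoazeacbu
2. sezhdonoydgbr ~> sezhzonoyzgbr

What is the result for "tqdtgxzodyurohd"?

tqztgxzozyurohz

Each output is the input with this applied: replace every "d" with "z".
So "tqdtgxzodyurohd" becomes "tqztgxzozyurohz".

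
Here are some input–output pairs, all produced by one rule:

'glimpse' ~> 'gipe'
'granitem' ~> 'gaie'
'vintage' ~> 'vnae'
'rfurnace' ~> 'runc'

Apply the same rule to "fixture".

Rule — keep every other character starting from the first (positions 1st, 3rd, 5th, ...).
Doing the same to "fixture": "fxue".

fxue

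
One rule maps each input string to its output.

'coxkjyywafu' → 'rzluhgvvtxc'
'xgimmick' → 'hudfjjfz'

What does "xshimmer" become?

oupefjjb

Rule — move the last character to the front, then shift every letter 3 places backward in the alphabet (wrapping around).
Working it through for "xshimmer": intermediate "rxshimme", final "oupefjjb".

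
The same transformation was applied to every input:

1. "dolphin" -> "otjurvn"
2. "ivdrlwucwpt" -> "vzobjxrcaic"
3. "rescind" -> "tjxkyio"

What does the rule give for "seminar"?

gxyksot

The rule is to move the last 2 characters to the front (rotate right by 2), then shift every letter 6 places forward in the alphabet (wrapping around).
On "seminar" that produces "gxyksot".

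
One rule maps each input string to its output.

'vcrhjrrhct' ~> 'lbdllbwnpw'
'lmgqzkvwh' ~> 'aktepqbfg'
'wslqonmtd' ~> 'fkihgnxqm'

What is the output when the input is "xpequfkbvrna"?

Rule — move the first 2 characters to the end (rotate left by 2), then shift every letter 6 places backward in the alphabet (wrapping around).
Doing the same to "xpequfkbvrna": "ykozevplhurj".
(Check on "lmgqzkvwh": → "gqzkvwhlm" → "aktepqbfg" ✓)

ykozevplhurj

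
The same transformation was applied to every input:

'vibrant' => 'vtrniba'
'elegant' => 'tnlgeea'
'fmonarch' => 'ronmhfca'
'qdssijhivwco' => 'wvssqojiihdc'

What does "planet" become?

Looking at the pairs, the operation is to sort the characters into reverse alphabetical order.
On "planet" that produces "tpnlea".

tpnlea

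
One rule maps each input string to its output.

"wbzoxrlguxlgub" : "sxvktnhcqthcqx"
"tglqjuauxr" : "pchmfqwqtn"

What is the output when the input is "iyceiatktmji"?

The pattern: shift every letter 4 places backward in the alphabet (wrapping around).
So "iyceiatktmji" becomes "euyaewpgpife".

euyaewpgpife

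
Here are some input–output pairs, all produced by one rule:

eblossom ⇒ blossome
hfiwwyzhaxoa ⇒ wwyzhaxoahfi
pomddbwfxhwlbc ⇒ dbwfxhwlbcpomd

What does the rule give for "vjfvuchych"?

The rule is to move the last 3 characters to the front (rotate right by 3), then swap the front and back halves of the string.
"vjfvuchych" → "ychvjfvuch" → "fvuchychvj".

fvuchychvj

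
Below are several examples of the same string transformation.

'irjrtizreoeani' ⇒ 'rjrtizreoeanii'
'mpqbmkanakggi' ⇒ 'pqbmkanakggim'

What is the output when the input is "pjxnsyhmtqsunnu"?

The rule is to move the first character to the end.
So "pjxnsyhmtqsunnu" becomes "jxnsyhmtqsunnup".

jxnsyhmtqsunnup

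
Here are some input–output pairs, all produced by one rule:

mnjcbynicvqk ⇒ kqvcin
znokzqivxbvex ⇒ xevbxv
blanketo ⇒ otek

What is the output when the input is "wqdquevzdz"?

Each output is the input with this applied: take characters alternately from the front and the back (1st, last, 2nd, 2nd-last, ...), then keep every other character starting from the second (positions 2nd, 4th, 6th, ...).
Applying both steps to "wqdquevzdz": "wzqddzqvue", then "zdzve".

zdzve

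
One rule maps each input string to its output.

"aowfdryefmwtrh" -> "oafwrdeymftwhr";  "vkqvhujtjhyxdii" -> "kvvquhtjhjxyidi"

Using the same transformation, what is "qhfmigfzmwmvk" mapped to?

hqmfgizfwmvmk

The transformation: swap each adjacent pair of characters (1↔2, 3↔4, ...).
Applying that to "qhfmigfzmwmvk" gives "hqmfgizfwmvmk".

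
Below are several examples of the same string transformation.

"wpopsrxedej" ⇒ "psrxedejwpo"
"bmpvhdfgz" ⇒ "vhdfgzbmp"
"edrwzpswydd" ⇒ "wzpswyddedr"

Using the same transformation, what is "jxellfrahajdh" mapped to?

llfrahajdhjxe

In each case the input is transformed by: move the first 3 characters to the end (rotate left by 3).
Applying that to "jxellfrahajdh" gives "llfrahajdhjxe".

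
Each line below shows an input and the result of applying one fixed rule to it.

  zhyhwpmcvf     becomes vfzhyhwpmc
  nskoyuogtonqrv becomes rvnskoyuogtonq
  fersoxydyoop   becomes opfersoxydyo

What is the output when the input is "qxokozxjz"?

jzqxokozx

The rule is to move the last 2 characters to the front (rotate right by 2).
So "qxokozxjz" becomes "jzqxokozx".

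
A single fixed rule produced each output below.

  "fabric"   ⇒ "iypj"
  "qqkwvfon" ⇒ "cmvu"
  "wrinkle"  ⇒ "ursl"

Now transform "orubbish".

ipzo

Looking at the pairs, the operation is to shift every letter 7 places forward in the alphabet (wrapping around), then keep only the last 4 characters.
Working it through for "orubbish": intermediate "vybiipzo", final "ipzo".
(Check on "wrinkle": → "dypursl" → "ursl" ✓)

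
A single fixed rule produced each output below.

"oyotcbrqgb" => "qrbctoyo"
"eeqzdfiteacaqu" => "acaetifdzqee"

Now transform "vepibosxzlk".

zxsobipev

Rule — reverse the string, then delete the first 2 characters.
On "vepibosxzlk": the first step gives "klzxsobipev", and the second then gives "zxsobipev".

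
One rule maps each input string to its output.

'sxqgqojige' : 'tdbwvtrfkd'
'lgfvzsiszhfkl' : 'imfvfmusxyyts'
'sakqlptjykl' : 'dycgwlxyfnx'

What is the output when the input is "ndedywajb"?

qljnwoaqr

In each case the input is transformed by: shift every letter 13 places forward in the alphabet (wrapping around) — i.e. ROT13, then move the first 3 characters to the end (rotate left by 3).
On "ndedywajb": the first step gives "aqrqljnwo", and the second then gives "qljnwoaqr".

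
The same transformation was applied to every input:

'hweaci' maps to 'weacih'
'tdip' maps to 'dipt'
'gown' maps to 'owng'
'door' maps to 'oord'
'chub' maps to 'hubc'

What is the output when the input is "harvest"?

arvesth

The rule is to move the first character to the end.
On "harvest" that produces "arvesth".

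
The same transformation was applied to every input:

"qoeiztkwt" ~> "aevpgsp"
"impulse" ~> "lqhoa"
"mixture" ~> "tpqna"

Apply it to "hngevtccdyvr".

carpyyzurn

In each case the input is transformed by: shift every letter 4 places backward in the alphabet (wrapping around), then delete the first 2 characters.
Working it through for "hngevtccdyvr": intermediate "djcarpyyzurn", final "carpyyzurn".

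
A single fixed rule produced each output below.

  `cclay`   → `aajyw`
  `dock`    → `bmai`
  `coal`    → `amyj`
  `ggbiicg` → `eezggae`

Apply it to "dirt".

bgpr

What's happening: shift every letter 2 places backward in the alphabet (wrapping around).
Applying that to "dirt" gives "bgpr".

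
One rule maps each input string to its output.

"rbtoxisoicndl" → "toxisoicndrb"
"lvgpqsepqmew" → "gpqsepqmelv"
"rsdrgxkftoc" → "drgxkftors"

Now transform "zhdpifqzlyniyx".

dpifqzlyniyzh

Each output is the input with this applied: delete the last character, then move the first 2 characters to the end (rotate left by 2).
Working it through for "zhdpifqzlyniyx": intermediate "zhdpifqzlyniy", final "dpifqzlyniyzh".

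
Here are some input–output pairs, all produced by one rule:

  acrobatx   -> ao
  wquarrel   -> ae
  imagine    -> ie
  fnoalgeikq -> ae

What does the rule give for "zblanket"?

The rule is to keep one character in every 3, starting at position 1 (positions 1st, 4th, 7th, ...), then keep only the vowels.
Applying both steps to "zblanket": "zae", then "ae".

ae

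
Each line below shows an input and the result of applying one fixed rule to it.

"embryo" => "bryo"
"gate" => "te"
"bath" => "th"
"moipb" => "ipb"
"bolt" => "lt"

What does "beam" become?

Looking at the pairs, the operation is to delete the first 2 characters.
Doing the same to "beam": "am".

am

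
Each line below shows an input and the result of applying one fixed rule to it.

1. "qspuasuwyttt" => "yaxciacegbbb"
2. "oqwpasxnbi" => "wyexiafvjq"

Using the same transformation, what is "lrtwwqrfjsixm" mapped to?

tzbeeyznraqfu

What's happening: shift every letter 8 places forward in the alphabet (wrapping around).
"lrtwwqrfjsixm" → "tzbeeyznraqfu".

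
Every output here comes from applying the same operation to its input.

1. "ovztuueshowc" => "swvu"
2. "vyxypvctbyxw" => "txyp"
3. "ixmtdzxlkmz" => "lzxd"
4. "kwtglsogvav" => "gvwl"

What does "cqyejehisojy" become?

ijqj

The transformation: keep one character in every 3, starting at position 2 (positions 2nd, 5th, 8th, ...), then move the last 2 characters to the front (rotate right by 2).
For "cqyejehisojy", step one produces "qjij"; step two turns that into "ijqj".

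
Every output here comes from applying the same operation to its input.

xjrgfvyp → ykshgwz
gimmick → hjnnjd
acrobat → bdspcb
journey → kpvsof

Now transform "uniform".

In each case the input is transformed by: delete the last character, then shift every letter 1 place forward in the alphabet (wrapping around).
For "uniform", step one produces "unifor"; step two turns that into "vojgps".
(Check on "acrobat": → "acroba" → "bdspcb" ✓)

vojgps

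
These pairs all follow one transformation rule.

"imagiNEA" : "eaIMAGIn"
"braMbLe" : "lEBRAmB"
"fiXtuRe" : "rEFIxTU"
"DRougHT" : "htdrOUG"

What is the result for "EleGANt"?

The transformation: flip the case of every letter, then move the last 2 characters to the front (rotate right by 2).
On "EleGANt": the first step gives "eLEganT", and the second then gives "nTeLEga".
(Check on "imagiNEA": → "IMAGInea" → "eaIMAGIn" ✓)

nTeLEga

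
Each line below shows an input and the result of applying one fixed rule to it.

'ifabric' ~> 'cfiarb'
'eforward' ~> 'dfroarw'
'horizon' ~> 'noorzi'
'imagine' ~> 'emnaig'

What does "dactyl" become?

Looking at the pairs, the operation is to take characters alternately from the front and the back (1st, last, 2nd, 2nd-last, ...), then delete the first character.
For "dactyl", step one produces "dlayct"; step two turns that into "layct".
(Check on "imagine": → "iemnaig" → "emnaig" ✓)

layct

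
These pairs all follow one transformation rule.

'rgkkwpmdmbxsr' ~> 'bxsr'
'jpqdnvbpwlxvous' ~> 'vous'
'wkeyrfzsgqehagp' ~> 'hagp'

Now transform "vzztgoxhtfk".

htfk

In each case the input is transformed by: keep only the last 4 characters.
Applying that to "vzztgoxhtfk" gives "htfk".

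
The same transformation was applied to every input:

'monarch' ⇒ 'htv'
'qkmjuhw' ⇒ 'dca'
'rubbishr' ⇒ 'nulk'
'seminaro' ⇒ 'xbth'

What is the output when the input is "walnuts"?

tgm

In each case the input is transformed by: shift every letter 7 places backward in the alphabet (wrapping around), then keep every other character starting from the second (positions 2nd, 4th, 6th, ...).
"walnuts" → "ptegnml" → "tgm".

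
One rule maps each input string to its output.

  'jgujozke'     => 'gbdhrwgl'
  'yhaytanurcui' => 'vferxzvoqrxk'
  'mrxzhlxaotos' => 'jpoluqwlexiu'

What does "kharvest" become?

In each case the input is transformed by: shift every letter 3 places backward in the alphabet (wrapping around), then take characters alternately from the front and the back (1st, last, 2nd, 2nd-last, ...).
Working it through for "kharvest": intermediate "hexosbpq", final "hqepxbos".
(Check on "jgujozke": → "gdrglwhb" → "gbdhrwgl" ✓)

hqepxbos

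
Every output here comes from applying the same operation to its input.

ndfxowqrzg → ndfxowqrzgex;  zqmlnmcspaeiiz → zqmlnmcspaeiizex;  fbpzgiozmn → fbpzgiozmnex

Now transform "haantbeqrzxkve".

Rule — append "ex".
Doing the same to "haantbeqrzxkve": "haantbeqrzxkveex".

haantbeqrzxkveex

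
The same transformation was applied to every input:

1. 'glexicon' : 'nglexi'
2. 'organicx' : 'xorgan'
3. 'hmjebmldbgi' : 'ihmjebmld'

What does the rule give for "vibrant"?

tvibr

Each output is the input with this applied: move the last character to the front, then delete the last 2 characters.
Applying both steps to "vibrant": "tvibran", then "tvibr".
(Check on "hmjebmldbgi": → "ihmjebmldbg" → "ihmjebmld" ✓)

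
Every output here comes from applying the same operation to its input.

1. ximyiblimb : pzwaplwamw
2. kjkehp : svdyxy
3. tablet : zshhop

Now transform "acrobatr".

pohfoqfc

Each output is the input with this applied: shift every letter 12 places backward in the alphabet (wrapping around), then swap the front and back halves of the string.
On "acrobatr": the first step gives "oqfcpohf", and the second then gives "pohfoqfc".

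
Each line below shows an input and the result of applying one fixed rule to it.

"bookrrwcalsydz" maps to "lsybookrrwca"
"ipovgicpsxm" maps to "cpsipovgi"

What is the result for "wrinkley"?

nklwri

What's happening: delete the last 2 characters, then move the last 3 characters to the front (rotate right by 3).
Applying both steps to "wrinkley": "wrinkl", then "nklwri".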